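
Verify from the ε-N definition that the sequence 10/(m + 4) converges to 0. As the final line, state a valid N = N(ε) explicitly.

Let ε > 0. For m ≥ 1, |10/(m + 4) − 0| = 10/(m + 4) ≤ 10/m.
We need 10/m < ε, i.e. m > 10/ε.
Take N = 10/ε. If m > N then |10/(m + 4)| ≤ 10/m < ε.

N = 10/ε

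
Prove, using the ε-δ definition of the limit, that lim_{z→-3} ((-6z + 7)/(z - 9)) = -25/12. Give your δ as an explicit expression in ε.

Let ε > 0 be given. We want δ > 0 with 0 < |z + 3| < δ ⇒ |(-6z + 7)/(z - 9) + 25/12| < ε.
Combining over a common denominator, (-6z + 7)/(z - 9) + 25/12 = [(-6z + 7)·(-12) − 25·(z - 9)] / [(-12)·(z - 9)] = 47(z + 3) / ((-12)(z - 9)).
So |(-6z + 7)/(z - 9) + 25/12| = 47|z + 3| / (12·|z − 9|).
Restrict δ ≤ 6. Then |z + 3| < 6 gives |z − 9| = |(z + 3) + (-12)| ≥ 12 − 6 = 6.
Hence |(-6z + 7)/(z - 9) + 25/12| < 47|z + 3|/(12·6) = (47/72)|z + 3|, which is < ε once |z + 3| < (72/47)ε.
Take δ = min(6, (72/47)ε). Then 0 < |z + 3| < δ forces both bounds, so |(-6z + 7)/(z - 9) + 25/12| < ε.

δ = min(6, (72/47)ε)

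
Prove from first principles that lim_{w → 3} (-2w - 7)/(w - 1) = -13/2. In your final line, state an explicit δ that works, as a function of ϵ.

Suppose ϵ > 0. We want δ > 0 with 0 < |w − 3| < δ ⇒ |(-2w - 7)/(w - 1) + 13/2| < ϵ.
Combining over a common denominator, (-2w - 7)/(w - 1) + 13/2 = [(-2w - 7)·2 − (-13)·(w - 1)] / [2·(w - 1)] = 9(w − 3) / (2(w - 1)).
So |(-2w - 7)/(w - 1) + 13/2| = 9|w − 3| / (2·|w − 1|).
Require δ ≤ 1, so |w − 1| ≥ |2| − |w − 3| > 2 − 1 = 1.
Hence |(-2w - 7)/(w - 1) + 13/2| < 9|w − 3|/(2·1) = (9/2)|w − 3|, which is < ϵ once |w − 3| < (2/9)ϵ.
Take δ = min(1, (2/9)ϵ). Then 0 < |w − 3| < δ forces both bounds, so |(-2w - 7)/(w - 1) + 13/2| < ϵ.

δ = min(1, (2/9)ϵ)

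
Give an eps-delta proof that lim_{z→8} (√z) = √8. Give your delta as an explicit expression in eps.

delta = min(8, √8·eps)

Let eps > 0. We want delta > 0 such that 0 < |z − 8| < delta implies |√z − √8| < eps.
Multiplying by the conjugate, |√z − √8| = |z − 8|/(√z + √8).
Restrict delta ≤ 8 so that |z − 8| < 8 forces z > 0, and then √z + √8 > √8.
Hence |√z − √8| < |z − 8|/√8, which is < eps once |z − 8| < √8·eps.
Take delta = min(8, √8·eps). If 0 < |z − 8| < delta then z > 0 and |√z − √8| < |z − 8|/√8 < eps.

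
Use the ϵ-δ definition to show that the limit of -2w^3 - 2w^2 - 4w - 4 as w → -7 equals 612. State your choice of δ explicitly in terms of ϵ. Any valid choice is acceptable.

δ = min(2, ϵ/358)

Suppose ϵ > 0. We want δ > 0 such that 0 < |w + 7| < δ implies |(-2w^3 - 2w^2 - 4w - 4) − 612| < ϵ.
(-2w^3 - 2w^2 - 4w - 4) − 612 = -2w^3 - 2w^2 - 4w - 616 = (w + 7)(-2w^2 + 12w - 88).
So |(-2w^3 - 2w^2 - 4w - 4) − 612| = |w + 7|·|-2w^2 + 12w - 88|.
Assume first that |w + 7| < 2, so |w| < 9. Then |-2w^2 + 12w - 88| ≤ 2·9^2 + 12·9 + 88 = 358.
Hence |(-2w^3 - 2w^2 - 4w - 4) − 612| ≤ 358|w + 7| < ϵ provided |w + 7| < ϵ/358.
Take δ = min(2, ϵ/358). Then 0 < |w + 7| < δ gives both |w + 7| < 2 and |w + 7| < ϵ/358, so |(-2w^3 - 2w^2 - 4w - 4) − 612| < ϵ.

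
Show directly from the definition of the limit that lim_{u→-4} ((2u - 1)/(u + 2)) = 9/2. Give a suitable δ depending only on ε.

δ = min(1, (2/5)ε)

Let ε > 0. We want δ > 0 with 0 < |u + 4| < δ ⇒ |(2u - 1)/(u + 2) − (9/2)| < ε.
Combining over a common denominator, (2u - 1)/(u + 2) − (9/2) = [(2u - 1)·(-2) − (-9)·(u + 2)] / [(-2)·(u + 2)] = 5(u + 4) / ((-2)(u + 2)).
So |(2u - 1)/(u + 2) − (9/2)| = 5|u + 4| / (2·|u + 2|).
Restrict δ ≤ 1. Then |u + 4| < 1 gives |u + 2| = |(u + 4) + (-2)| ≥ 2 − 1 = 1.
Hence |(2u - 1)/(u + 2) − (9/2)| < 5|u + 4|/(2·1) = (5/2)|u + 4|, which is < ε once |u + 4| < (2/5)ε.
Take δ = min(1, (2/5)ε). Then 0 < |u + 4| < δ forces both bounds, so |(2u - 1)/(u + 2) − (9/2)| < ε.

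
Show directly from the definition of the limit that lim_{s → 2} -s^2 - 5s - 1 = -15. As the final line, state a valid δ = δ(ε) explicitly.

δ = min(2, ε/11)

Suppose ε > 0. We want δ > 0 such that 0 < |s − 2| < δ implies |(-s^2 - 5s - 1) + 15| < ε.
(-s^2 - 5s - 1) + 15 = -s^2 - 5s + 14 = (s − 2)(-s - 7).
So |(-s^2 - 5s - 1) + 15| = |s − 2|·|-s - 7|.
Assume first that |s − 2| < 2, so |s| < 4. Then |-s - 7| ≤ 4 + 7 = 11.
Hence |(-s^2 - 5s - 1) + 15| ≤ 11|s − 2| < ε provided |s − 2| < ε/11.
Take δ = min(2, ε/11). Then 0 < |s − 2| < δ gives both |s − 2| < 2 and |s − 2| < ε/11, so |(-s^2 - 5s - 1) + 15| < ε.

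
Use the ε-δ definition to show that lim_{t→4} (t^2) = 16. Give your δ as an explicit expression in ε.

Fix ε > 0. We seek δ > 0 with 0 < |t − 4| < δ ⇒ |t^2 − 16| < ε.
Factor: t^2 − 16 = (t − 4)(t + 4), so |t^2 − 16| = |t − 4|·|t + 4|.
Restrict δ ≤ 1. Then |t − 4| < 1 gives |t| < 5, so by the triangle inequality |t + 4| ≤ 5 + 4 = 9.
Hence |t^2 − 16| ≤ 9|t − 4|, which is < ε once |t − 4| < ε/9.
Take δ = min(1, ε/9). If 0 < |t − 4| < δ then both bounds hold and |t^2 − 16| ≤ 9|t − 4| < 9·(ε/9) = ε.

δ = min(1, ε/9)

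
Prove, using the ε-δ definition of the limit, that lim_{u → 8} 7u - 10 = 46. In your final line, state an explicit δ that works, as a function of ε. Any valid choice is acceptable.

δ = ε/7

Fix ε > 0. We need δ > 0 so that 0 < |u − 8| < δ implies |(7u - 10) − 46| < ε.
|(7u - 10) − 46| = |7u - 56| = 7|u − 8|.
Thus it suffices that |u − 8| < ε/7.
Choosing δ = ε/7 gives |(7u - 10) − 46| = 7|u − 8| < ε whenever |u − 8| < δ.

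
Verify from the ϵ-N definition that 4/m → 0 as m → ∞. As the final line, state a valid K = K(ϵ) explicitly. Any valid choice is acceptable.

Suppose ϵ > 0. For m ≥ 1, |4/m − 0| = 4/(m) ≤ 4/m.
We need 4/m < ϵ, i.e. m > 4/ϵ.
Take K = 4/ϵ. If m > K then |4/m| ≤ 4/m < ϵ.

K = 4/ϵ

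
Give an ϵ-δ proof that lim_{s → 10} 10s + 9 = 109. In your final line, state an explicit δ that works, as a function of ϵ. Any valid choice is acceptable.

Let ϵ > 0 be given. We need δ > 0 so that 0 < |s − 10| < δ implies |(10s + 9) − 109| < ϵ.
Since (10s + 9) − 109 = 10(s − 10), we have |(10s + 9) − 109| = 10|s − 10|.
So 10|s − 10| < ϵ exactly when |s − 10| < ϵ/10.
Take δ = ϵ/10. If 0 < |s − 10| < δ then |(10s + 9) − 109| = 10|s − 10| < 10·(ϵ/10) = ϵ.

δ = ϵ/10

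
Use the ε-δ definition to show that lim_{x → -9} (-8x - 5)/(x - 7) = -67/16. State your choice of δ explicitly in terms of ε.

δ = min(8, (128/61)ε)

Let ε > 0. We want δ > 0 with 0 < |x + 9| < δ ⇒ |(-8x - 5)/(x - 7) + 67/16| < ε.
Combining over a common denominator, (-8x - 5)/(x - 7) + 67/16 = [(-8x - 5)·(-16) − 67·(x - 7)] / [(-16)·(x - 7)] = 61(x + 9) / ((-16)(x - 7)).
So |(-8x - 5)/(x - 7) + 67/16| = 61|x + 9| / (16·|x − 7|).
Require δ ≤ 8, so |x − 7| ≥ |-16| − |x + 9| > 16 − 8 = 8.
Hence |(-8x - 5)/(x - 7) + 67/16| < 61|x + 9|/(16·8) = (61/128)|x + 9|, which is < ε once |x + 9| < (128/61)ε.
Take δ = min(8, (128/61)ε). Then 0 < |x + 9| < δ forces both bounds, so |(-8x - 5)/(x - 7) + 67/16| < ε.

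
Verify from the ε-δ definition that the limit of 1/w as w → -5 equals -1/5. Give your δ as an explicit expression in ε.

δ = min(5/2, (25/2)ε)

Suppose ε > 0. We seek δ > 0 such that 0 < |w + 5| < δ implies |1/w + 1/5| < ε.
|1/w + 1/5| = |-5 − w|/(5·|w|) = |w + 5|/(5|w|).
Restrict δ ≤ 5/2. Then |w + 5| < 5/2 gives |w| > 5/2, so 5|w| > 25/2.
Then |1/w + 1/5| < |w + 5|/(25/2), which is < ε when |w + 5| < (25/2)ε.
Take δ = min(5/2, (25/2)ε). Then 0 < |w + 5| < δ gives both |w + 5| < 5/2 and |w + 5| < (25/2)ε, so |1/w + 1/5| < ε.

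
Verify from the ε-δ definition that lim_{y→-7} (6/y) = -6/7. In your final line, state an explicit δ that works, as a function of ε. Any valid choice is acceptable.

δ = min(7/2, (49/12)ε)

Let ε > 0 be given. We seek δ > 0 such that 0 < |y + 7| < δ implies |6/y + 6/7| < ε.
|6/y + 6/7| = 6·|-7 − y|/(7·|y|) = 6|y + 7|/(7|y|).
Restrict δ ≤ 7/2. Then |y + 7| < 7/2 gives |y| > 7/2, so 7|y| > 49/2.
Then |6/y + 6/7| < 6|y + 7|/(49/2), which is < ε when |y + 7| < (49/12)ε.
Take δ = min(7/2, (49/12)ε). Then 0 < |y + 7| < δ gives both |y + 7| < 7/2 and |y + 7| < (49/12)ε, so |6/y + 6/7| < ε.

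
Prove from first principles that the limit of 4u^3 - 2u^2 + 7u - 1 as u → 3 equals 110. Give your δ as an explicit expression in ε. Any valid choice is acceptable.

δ = min(2, ε/187)

Let ε > 0. We want δ > 0 such that 0 < |u − 3| < δ implies |(4u^3 - 2u^2 + 7u - 1) − 110| < ε.
(4u^3 - 2u^2 + 7u - 1) − 110 = 4u^3 - 2u^2 + 7u - 111 = (u − 3)(4u^2 + 10u + 37).
So |(4u^3 - 2u^2 + 7u - 1) − 110| = |u − 3|·|4u^2 + 10u + 37|.
Assume first that |u − 3| < 2, so |u| < 5. Then |4u^2 + 10u + 37| ≤ 4·5^2 + 10·5 + 37 = 187.
Hence |(4u^3 - 2u^2 + 7u - 1) − 110| ≤ 187|u − 3| < ε provided |u − 3| < ε/187.
Take δ = min(2, ε/187). Then 0 < |u − 3| < δ gives both |u − 3| < 2 and |u − 3| < ε/187, so |(4u^3 - 2u^2 + 7u - 1) − 110| < ε.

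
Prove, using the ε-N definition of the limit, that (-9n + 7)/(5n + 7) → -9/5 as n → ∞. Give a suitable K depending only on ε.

Suppose ε > 0. For n ≥ 1, |(-9n + 7)/(5n + 7) + 9/5| = |98|/(5(5n + 7)) = 98/(5(5n + 7)).
Since 5n + 7 ≥ 5n for n ≥ 1, this is ≤ 98/(5·5n) = (98/25)/n.
So |(-9n + 7)/(5n + 7) + 9/5| < ε whenever n > (98/25)/ε.
Take K = (98/25)/ε. If n > K then |(-9n + 7)/(5n + 7) + 9/5| ≤ (98/25)/n < ε.

K = (98/25)/ε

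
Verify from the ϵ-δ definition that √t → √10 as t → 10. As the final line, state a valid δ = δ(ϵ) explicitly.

δ = min(10, √10·ϵ)

Suppose ϵ > 0. We want δ > 0 such that 0 < |t − 10| < δ implies |√t − √10| < ϵ.
Multiplying by the conjugate, |√t − √10| = |t − 10|/(√t + √10).
Restrict δ ≤ 10 so that |t − 10| < 10 forces t > 0, and then √t + √10 > √10.
Hence |√t − √10| < |t − 10|/√10, which is < ϵ once |t − 10| < √10·ϵ.
Take δ = min(10, √10·ϵ). If 0 < |t − 10| < δ then t > 0 and |√t − √10| < |t − 10|/√10 < ϵ.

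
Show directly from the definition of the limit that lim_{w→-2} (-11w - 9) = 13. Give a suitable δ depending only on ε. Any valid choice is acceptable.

δ = ε/11

Let ε > 0 be given. We need δ > 0 so that 0 < |w + 2| < δ implies |(-11w - 9) − 13| < ε.
Since (-11w - 9) − 13 = -11(w + 2), we have |(-11w - 9) − 13| = 11|w + 2|.
So 11|w + 2| < ε exactly when |w + 2| < ε/11.
Choosing δ = ε/11 gives |(-11w - 9) − 13| = 11|w + 2| < ε whenever |w + 2| < δ.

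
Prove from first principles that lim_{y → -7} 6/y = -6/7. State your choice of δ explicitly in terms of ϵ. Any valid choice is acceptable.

Let ϵ > 0 be given. We seek δ > 0 such that 0 < |y + 7| < δ implies |6/y + 6/7| < ϵ.
|6/y + 6/7| = 6·|-7 − y|/(7·|y|) = 6|y + 7|/(7|y|).
Restrict δ ≤ 7/2. Then |y + 7| < 7/2 gives |y| > 7/2, so 7|y| > 49/2.
Then |6/y + 6/7| < 6|y + 7|/(49/2), which is < ϵ when |y + 7| < (49/12)ϵ.
Take δ = min(7/2, (49/12)ϵ). Then 0 < |y + 7| < δ gives both |y + 7| < 7/2 and |y + 7| < (49/12)ϵ, so |6/y + 6/7| < ϵ.

δ = min(7/2, (49/12)ϵ)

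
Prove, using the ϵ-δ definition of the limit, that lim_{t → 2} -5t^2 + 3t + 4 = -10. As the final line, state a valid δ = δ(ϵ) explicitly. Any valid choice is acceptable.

Fix ϵ > 0. We want δ > 0 such that 0 < |t − 2| < δ implies |(-5t^2 + 3t + 4) + 10| < ϵ.
(-5t^2 + 3t + 4) + 10 = -5t^2 + 3t + 14 = (t − 2)(-5t - 7).
So |(-5t^2 + 3t + 4) + 10| = |t − 2|·|-5t - 7|.
Assume first that |t − 2| < 1, so |t| < 3. Then |-5t - 7| ≤ 5·3 + 7 = 22.
Hence |(-5t^2 + 3t + 4) + 10| ≤ 22|t − 2| < ϵ provided |t − 2| < ϵ/22.
Take δ = min(1, ϵ/22). Then 0 < |t − 2| < δ gives both |t − 2| < 1 and |t − 2| < ϵ/22, so |(-5t^2 + 3t + 4) + 10| < ϵ.

δ = min(1, ϵ/22)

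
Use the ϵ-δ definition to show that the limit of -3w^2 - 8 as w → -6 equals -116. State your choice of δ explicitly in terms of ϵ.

Suppose ϵ > 0. We want δ > 0 such that 0 < |w + 6| < δ implies |(-3w^2 - 8) + 116| < ϵ.
(-3w^2 - 8) + 116 = -3w^2 + 108 = (w + 6)(-3w + 18).
So |(-3w^2 - 8) + 116| = |w + 6|·|-3w + 18|.
Assume first that |w + 6| < 1, so |w| < 7. Then |-3w + 18| ≤ 3·7 + 18 = 39.
Hence |(-3w^2 - 8) + 116| ≤ 39|w + 6| < ϵ provided |w + 6| < ϵ/39.
Take δ = min(1, ϵ/39). Then 0 < |w + 6| < δ gives both |w + 6| < 1 and |w + 6| < ϵ/39, so |(-3w^2 - 8) + 116| < ϵ.

δ = min(1, ϵ/39)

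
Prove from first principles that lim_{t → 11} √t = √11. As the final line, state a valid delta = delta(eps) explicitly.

Let eps > 0 be given. We want delta > 0 such that 0 < |t − 11| < delta implies |√t − √11| < eps.
Multiplying by the conjugate, |√t − √11| = |t − 11|/(√t + √11).
Restrict delta ≤ 11 so that |t − 11| < 11 forces t > 0, and then √t + √11 > √11.
Hence |√t − √11| < |t − 11|/√11, which is < eps once |t − 11| < √11·eps.
Take delta = min(11, √11·eps). If 0 < |t − 11| < delta then t > 0 and |√t − √11| < |t − 11|/√11 < eps.

delta = min(11, √11·eps)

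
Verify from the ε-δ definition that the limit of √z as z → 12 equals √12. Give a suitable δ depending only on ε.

Fix ε > 0. We want δ > 0 such that 0 < |z − 12| < δ implies |√z − √12| < ε.
Multiplying by the conjugate, |√z − √12| = |z − 12|/(√z + √12).
Restrict δ ≤ 12 so that |z − 12| < 12 forces z > 0, and then √z + √12 > √12.
Hence |√z − √12| < |z − 12|/√12, which is < ε once |z − 12| < √12·ε.
Take δ = min(12, √12·ε). If 0 < |z − 12| < δ then z > 0 and |√z − √12| < |z − 12|/√12 < ε.

δ = min(12, √12·ε)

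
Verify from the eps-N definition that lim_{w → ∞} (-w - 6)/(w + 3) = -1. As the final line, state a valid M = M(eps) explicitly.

Let eps > 0. We seek M > 0 such that w > M implies |(-w - 6)/(w + 3) + 1| < eps.
(-w - 6)/(w + 3) + 1 = ((-w - 6) − (-1)(w + 3)) / ((w + 3)) = -3/((w + 3)).
For w > 0 we have w + 3 > w, so |(-w - 6)/(w + 3) + 1| = 3/((w + 3)) < 3/(w) = 3/w.
Thus |(-w - 6)/(w + 3) + 1| < eps whenever w > 3/eps.
Take M = 3/eps. If w > M then |(-w - 6)/(w + 3) + 1| < 3/w < eps.

M = 3/eps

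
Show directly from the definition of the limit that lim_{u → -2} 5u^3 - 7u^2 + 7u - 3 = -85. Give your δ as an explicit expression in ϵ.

δ = min(1, ϵ/137)

Let ϵ > 0 be given. We want δ > 0 such that 0 < |u + 2| < δ implies |(5u^3 - 7u^2 + 7u - 3) + 85| < ϵ.
(5u^3 - 7u^2 + 7u - 3) + 85 = 5u^3 - 7u^2 + 7u + 82 = (u + 2)(5u^2 - 17u + 41).
So |(5u^3 - 7u^2 + 7u - 3) + 85| = |u + 2|·|5u^2 - 17u + 41|.
Assume first that |u + 2| < 1, so |u| < 3. Then |5u^2 - 17u + 41| ≤ 5·3^2 + 17·3 + 41 = 137.
Hence |(5u^3 - 7u^2 + 7u - 3) + 85| ≤ 137|u + 2| < ϵ provided |u + 2| < ϵ/137.
Take δ = min(1, ϵ/137). Then 0 < |u + 2| < δ gives both |u + 2| < 1 and |u + 2| < ϵ/137, so |(5u^3 - 7u^2 + 7u - 3) + 85| < ϵ.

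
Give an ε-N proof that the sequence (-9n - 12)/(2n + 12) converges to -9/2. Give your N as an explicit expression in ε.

Let ε > 0. For n ≥ 1, |(-9n - 12)/(2n + 12) + 9/2| = |84|/(2(2n + 12)) = 84/(2(2n + 12)).
Since 2n + 12 ≥ 2n for n ≥ 1, this is ≤ 84/(2·2n) = 21/n.
So |(-9n - 12)/(2n + 12) + 9/2| < ε whenever n > 21/ε.
Take N = 21/ε. If n > N then |(-9n - 12)/(2n + 12) + 9/2| ≤ 21/n < ε.

N = 21/ε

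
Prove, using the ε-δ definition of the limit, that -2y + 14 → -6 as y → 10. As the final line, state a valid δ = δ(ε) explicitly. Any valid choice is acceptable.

δ = ε/2

Suppose ε > 0. We need δ > 0 so that 0 < |y − 10| < δ implies |(-2y + 14) + 6| < ε.
|(-2y + 14) + 6| = |-2y + 20| = 2|y − 10|.
Thus it suffices that |y − 10| < ε/2.
Choosing δ = ε/2 gives |(-2y + 14) + 6| = 2|y − 10| < ε whenever |y − 10| < δ.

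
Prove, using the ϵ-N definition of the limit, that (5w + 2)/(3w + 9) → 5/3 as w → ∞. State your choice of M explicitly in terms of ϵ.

Suppose ϵ > 0. We seek M > 0 such that w > M implies |(5w + 2)/(3w + 9) − (5/3)| < ϵ.
(5w + 2)/(3w + 9) − (5/3) = (3(5w + 2) − 5(3w + 9)) / (3(3w + 9)) = -39/(3(3w + 9)).
For w > 0 we have 3w + 9 > 3w, so |(5w + 2)/(3w + 9) − (5/3)| = 39/(3(3w + 9)) < 39/(3·3w) = (13/3)/w.
Thus |(5w + 2)/(3w + 9) − (5/3)| < ϵ whenever w > (13/3)/ϵ.
Take M = (13/3)/ϵ. If w > M then |(5w + 2)/(3w + 9) − (5/3)| < (13/3)/w < ϵ.

M = (13/3)/ϵ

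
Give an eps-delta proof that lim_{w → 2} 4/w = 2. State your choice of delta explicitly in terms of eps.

delta = min(1, (1/2)eps)

Let eps > 0 be given. We seek delta > 0 such that 0 < |w − 2| < delta implies |4/w − 2| < eps.
|4/w − 2| = 4·|2 − w|/(2·|w|) = 4|w − 2|/(2|w|).
Require delta ≤ 1 so that |w| > 2 − 1 = 1, hence 2|w| > 2.
Then |4/w − 2| < 4|w − 2|/2, which is < eps when |w − 2| < (1/2)eps.
Take delta = min(1, (1/2)eps). Then 0 < |w − 2| < delta gives both |w − 2| < 1 and |w − 2| < (1/2)eps, so |4/w − 2| < eps.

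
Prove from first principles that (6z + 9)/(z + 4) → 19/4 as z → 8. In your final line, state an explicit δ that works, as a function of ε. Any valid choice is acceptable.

Suppose ε > 0. We want δ > 0 with 0 < |z − 8| < δ ⇒ |(6z + 9)/(z + 4) − (19/4)| < ε.
Combining over a common denominator, (6z + 9)/(z + 4) − (19/4) = [(6z + 9)·12 − 57·(z + 4)] / [12·(z + 4)] = 15(z − 8) / (12(z + 4)).
So |(6z + 9)/(z + 4) − (19/4)| = 15|z − 8| / (12·|z + 4|).
Require δ ≤ 6, so |z + 4| ≥ |12| − |z − 8| > 12 − 6 = 6.
Hence |(6z + 9)/(z + 4) − (19/4)| < 15|z − 8|/(12·6) = (5/24)|z − 8|, which is < ε once |z − 8| < (24/5)ε.
Take δ = min(6, (24/5)ε). Then 0 < |z − 8| < δ forces both bounds, so |(6z + 9)/(z + 4) − (19/4)| < ε.

δ = min(6, (24/5)ε)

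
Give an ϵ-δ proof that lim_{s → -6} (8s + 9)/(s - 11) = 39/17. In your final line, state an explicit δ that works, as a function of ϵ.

δ = min(17/2, (289/194)ϵ)

Fix ϵ > 0. We want δ > 0 with 0 < |s + 6| < δ ⇒ |(8s + 9)/(s - 11) − (39/17)| < ϵ.
Combining over a common denominator, (8s + 9)/(s - 11) − (39/17) = [(8s + 9)·(-17) − (-39)·(s - 11)] / [(-17)·(s - 11)] = -97(s + 6) / ((-17)(s - 11)).
So |(8s + 9)/(s - 11) − (39/17)| = 97|s + 6| / (17·|s − 11|).
Require δ ≤ 17/2, so |s − 11| ≥ |-17| − |s + 6| > 17 − 17/2 = 17/2.
Hence |(8s + 9)/(s - 11) − (39/17)| < 97|s + 6|/(17·(17/2)) = (194/289)|s + 6|, which is < ϵ once |s + 6| < (289/194)ϵ.
Take δ = min(17/2, (289/194)ϵ). Then 0 < |s + 6| < δ forces both bounds, so |(8s + 9)/(s - 11) − (39/17)| < ϵ.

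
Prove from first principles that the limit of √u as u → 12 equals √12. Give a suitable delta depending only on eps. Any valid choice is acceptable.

Let eps > 0. We want delta > 0 such that 0 < |u − 12| < delta implies |√u − √12| < eps.
Multiplying by the conjugate, |√u − √12| = |u − 12|/(√u + √12).
Restrict delta ≤ 12 so that |u − 12| < 12 forces u > 0, and then √u + √12 > √12.
Hence |√u − √12| < |u − 12|/√12, which is < eps once |u − 12| < √12·eps.
Take delta = min(12, √12·eps). If 0 < |u − 12| < delta then u > 0 and |√u − √12| < |u − 12|/√12 < eps.

delta = min(12, √12·eps)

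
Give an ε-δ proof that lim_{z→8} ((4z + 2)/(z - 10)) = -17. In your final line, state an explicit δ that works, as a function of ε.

δ = min(1, (1/21)ε)

Let ε > 0. We want δ > 0 with 0 < |z − 8| < δ ⇒ |(4z + 2)/(z - 10) + 17| < ε.
Combining over a common denominator, (4z + 2)/(z - 10) + 17 = [(4z + 2)·(-2) − 34·(z - 10)] / [(-2)·(z - 10)] = -42(z − 8) / ((-2)(z - 10)).
So |(4z + 2)/(z - 10) + 17| = 42|z − 8| / (2·|z − 10|).
Restrict δ ≤ 1. Then |z − 8| < 1 gives |z − 10| = |(z − 8) + (-2)| ≥ 2 − 1 = 1.
Hence |(4z + 2)/(z - 10) + 17| < 42|z − 8|/(2·1) = 21|z − 8|, which is < ε once |z − 8| < (1/21)ε.
Take δ = min(1, (1/21)ε). Then 0 < |z − 8| < δ forces both bounds, so |(4z + 2)/(z - 10) + 17| < ε.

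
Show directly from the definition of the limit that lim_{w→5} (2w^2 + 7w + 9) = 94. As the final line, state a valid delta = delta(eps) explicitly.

Let eps > 0 be given. We want delta > 0 such that 0 < |w − 5| < delta implies |(2w^2 + 7w + 9) − 94| < eps.
(2w^2 + 7w + 9) − 94 = 2w^2 + 7w - 85 = (w − 5)(2w + 17).
So |(2w^2 + 7w + 9) − 94| = |w − 5|·|2w + 17|.
Assume first that |w − 5| < 1, so |w| < 6. Then |2w + 17| ≤ 2·6 + 17 = 29.
Hence |(2w^2 + 7w + 9) − 94| ≤ 29|w − 5| < eps provided |w − 5| < eps/29.
Choosing delta = min(1, eps/29) ensures both conditions, hence |(2w^2 + 7w + 9) − 94| < eps.

delta = min(1, eps/29)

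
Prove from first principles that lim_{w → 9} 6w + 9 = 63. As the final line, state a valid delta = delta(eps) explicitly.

Let eps > 0 be given. We need delta > 0 so that 0 < |w − 9| < delta implies |(6w + 9) − 63| < eps.
Since (6w + 9) − 63 = 6(w − 9), we have |(6w + 9) − 63| = 6|w − 9|.
So 6|w − 9| < eps exactly when |w − 9| < eps/6.
Take delta = eps/6. If 0 < |w − 9| < delta then |(6w + 9) − 63| = 6|w − 9| < 6·(eps/6) = eps.

delta = eps/6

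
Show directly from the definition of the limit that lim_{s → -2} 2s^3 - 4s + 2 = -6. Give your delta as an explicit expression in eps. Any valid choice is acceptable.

delta = min(1, eps/34)

Suppose eps > 0. We want delta > 0 such that 0 < |s + 2| < delta implies |(2s^3 - 4s + 2) + 6| < eps.
(2s^3 - 4s + 2) + 6 = 2s^3 - 4s + 8 = (s + 2)(2s^2 - 4s + 4).
So |(2s^3 - 4s + 2) + 6| = |s + 2|·|2s^2 - 4s + 4|.
Require delta ≤ 1. Then |s + 2| < 1 gives |s| < 3, and by the triangle inequality |2s^2 - 4s + 4| ≤ 2·3^2 + 4·3 + 4 = 34.
Hence |(2s^3 - 4s + 2) + 6| ≤ 34|s + 2| < eps provided |s + 2| < eps/34.
Choosing delta = min(1, eps/34) ensures both conditions, hence |(2s^3 - 4s + 2) + 6| < eps.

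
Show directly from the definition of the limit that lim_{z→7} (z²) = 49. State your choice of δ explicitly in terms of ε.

Suppose ε > 0. We seek δ > 0 with 0 < |z − 7| < δ ⇒ |z² − 49| < ε.
Factor: z² − 49 = (z − 7)(z + 7), so |z² − 49| = |z − 7|·|z + 7|.
Restrict δ ≤ 1. Then |z − 7| < 1 gives |z| < 8, so by the triangle inequality |z + 7| ≤ 8 + 7 = 15.
Hence |z² − 49| ≤ 15|z − 7|, which is < ε once |z − 7| < ε/15.
Take δ = min(1, ε/15). If 0 < |z − 7| < δ then both bounds hold and |z² − 49| ≤ 15|z − 7| < 15·(ε/15) = ε.

δ = min(1, ε/15)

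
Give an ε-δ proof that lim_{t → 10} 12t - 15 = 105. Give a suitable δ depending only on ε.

Let ε > 0. We need δ > 0 so that 0 < |t − 10| < δ implies |(12t - 15) − 105| < ε.
|(12t - 15) − 105| = |12t - 120| = 12|t − 10|.
So 12|t − 10| < ε exactly when |t − 10| < ε/12.
Take δ = ε/12. If 0 < |t − 10| < δ then |(12t - 15) − 105| = 12|t − 10| < 12·(ε/12) = ε.

δ = ε/12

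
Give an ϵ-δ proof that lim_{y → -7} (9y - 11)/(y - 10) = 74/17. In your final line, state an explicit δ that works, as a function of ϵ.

Let ϵ > 0. We want δ > 0 with 0 < |y + 7| < δ ⇒ |(9y - 11)/(y - 10) − (74/17)| < ϵ.
Combining over a common denominator, (9y - 11)/(y - 10) − (74/17) = [(9y - 11)·(-17) − (-74)·(y - 10)] / [(-17)·(y - 10)] = -79(y + 7) / ((-17)(y - 10)).
So |(9y - 11)/(y - 10) − (74/17)| = 79|y + 7| / (17·|y − 10|).
Restrict δ ≤ 17/2. Then |y + 7| < 17/2 gives |y − 10| = |(y + 7) + (-17)| ≥ 17 − 17/2 = 17/2.
Hence |(9y - 11)/(y - 10) − (74/17)| < 79|y + 7|/(17·(17/2)) = (158/289)|y + 7|, which is < ϵ once |y + 7| < (289/158)ϵ.
Take δ = min(17/2, (289/158)ϵ). Then 0 < |y + 7| < δ forces both bounds, so |(9y - 11)/(y - 10) − (74/17)| < ϵ.

δ = min(17/2, (289/158)ϵ)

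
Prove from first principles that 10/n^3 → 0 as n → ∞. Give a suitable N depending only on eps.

Suppose eps > 0. For n ≥ 1, |10/n^3 − 0| = 10/n^3.
10/n^3 < eps ⇔ n^3 > 10/eps ⇔ n > (10/eps)^{1/3}.
Take N = (10/eps)^{1/3}. Then n > N implies 10/n^3 < eps.

N = (10/eps)^{1/3}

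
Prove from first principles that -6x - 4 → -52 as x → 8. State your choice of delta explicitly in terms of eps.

Let eps > 0 be given. We need delta > 0 so that 0 < |x − 8| < delta implies |(-6x - 4) + 52| < eps.
|(-6x - 4) + 52| = |-6x + 48| = 6|x − 8|.
So 6|x − 8| < eps exactly when |x − 8| < eps/6.
Take delta = eps/6. If 0 < |x − 8| < delta then |(-6x - 4) + 52| = 6|x − 8| < 6·(eps/6) = eps.

delta = eps/6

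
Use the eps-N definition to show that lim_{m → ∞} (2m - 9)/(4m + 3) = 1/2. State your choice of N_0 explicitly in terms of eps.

Fix eps > 0. For m ≥ 1, |(2m - 9)/(4m + 3) − (1/2)| = |-42|/(4(4m + 3)) = 42/(4(4m + 3)).
Since 4m + 3 ≥ 4m for m ≥ 1, this is ≤ 42/(4·4m) = (21/8)/m.
So |(2m - 9)/(4m + 3) − (1/2)| < eps whenever m > (21/8)/eps.
Take N_0 = (21/8)/eps. If m > N_0 then |(2m - 9)/(4m + 3) − (1/2)| ≤ (21/8)/m < eps.

N_0 = (21/8)/eps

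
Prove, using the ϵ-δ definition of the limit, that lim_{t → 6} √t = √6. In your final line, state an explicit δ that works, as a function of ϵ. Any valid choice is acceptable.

Suppose ϵ > 0. We want δ > 0 such that 0 < |t − 6| < δ implies |√t − √6| < ϵ.
Rationalise: √t − √6 = (t − 6)/(√t + √6), so |√t − √6| = |t − 6|/(√t + √6).
Restrict δ ≤ 6 so that |t − 6| < 6 forces t > 0, and then √t + √6 > √6.
Hence |√t − √6| < |t − 6|/√6, which is < ϵ once |t − 6| < √6·ϵ.
Take δ = min(6, √6·ϵ). If 0 < |t − 6| < δ then t > 0 and |√t − √6| < |t − 6|/√6 < ϵ.

δ = min(6, √6·ϵ)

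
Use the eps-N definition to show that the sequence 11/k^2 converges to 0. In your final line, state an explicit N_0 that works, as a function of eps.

N_0 = (11/eps)^{1/2}

Let eps > 0. For k ≥ 1, |11/k^2 − 0| = 11/k^2.
11/k^2 < eps ⇔ k^2 > 11/eps ⇔ k > (11/eps)^{1/2}.
Take N_0 = (11/eps)^{1/2}. Then k > N_0 implies 11/k^2 < eps.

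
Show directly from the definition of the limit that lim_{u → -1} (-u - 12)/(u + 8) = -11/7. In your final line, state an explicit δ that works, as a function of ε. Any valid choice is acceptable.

Suppose ε > 0. We want δ > 0 with 0 < |u + 1| < δ ⇒ |(-u - 12)/(u + 8) + 11/7| < ε.
Combining over a common denominator, (-u - 12)/(u + 8) + 11/7 = [(-u - 12)·7 − (-11)·(u + 8)] / [7·(u + 8)] = 4(u + 1) / (7(u + 8)).
So |(-u - 12)/(u + 8) + 11/7| = 4|u + 1| / (7·|u + 8|).
Restrict δ ≤ 7/2. Then |u + 1| < 7/2 gives |u + 8| = |(u + 1) + 7| ≥ 7 − 7/2 = 7/2.
Hence |(-u - 12)/(u + 8) + 11/7| < 4|u + 1|/(7·(7/2)) = (8/49)|u + 1|, which is < ε once |u + 1| < (49/8)ε.
Take δ = min(7/2, (49/8)ε). Then 0 < |u + 1| < δ forces both bounds, so |(-u - 12)/(u + 8) + 11/7| < ε.

δ = min(7/2, (49/8)ε)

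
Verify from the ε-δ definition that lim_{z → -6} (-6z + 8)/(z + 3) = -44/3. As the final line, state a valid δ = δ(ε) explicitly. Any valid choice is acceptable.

Fix ε > 0. We want δ > 0 with 0 < |z + 6| < δ ⇒ |(-6z + 8)/(z + 3) + 44/3| < ε.
Combining over a common denominator, (-6z + 8)/(z + 3) + 44/3 = [(-6z + 8)·(-3) − 44·(z + 3)] / [(-3)·(z + 3)] = -26(z + 6) / ((-3)(z + 3)).
So |(-6z + 8)/(z + 3) + 44/3| = 26|z + 6| / (3·|z + 3|).
Restrict δ ≤ 3/2. Then |z + 6| < 3/2 gives |z + 3| = |(z + 6) + (-3)| ≥ 3 − 3/2 = 3/2.
Hence |(-6z + 8)/(z + 3) + 44/3| < 26|z + 6|/(3·(3/2)) = (52/9)|z + 6|, which is < ε once |z + 6| < (9/52)ε.
Take δ = min(3/2, (9/52)ε). Then 0 < |z + 6| < δ forces both bounds, so |(-6z + 8)/(z + 3) + 44/3| < ε.

δ = min(3/2, (9/52)ε)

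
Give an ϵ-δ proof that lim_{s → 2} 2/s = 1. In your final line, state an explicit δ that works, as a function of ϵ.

δ = min(1, ϵ)

Let ϵ > 0. We seek δ > 0 such that 0 < |s − 2| < δ implies |2/s − 1| < ϵ.
|2/s − 1| = 2·|2 − s|/(2·|s|) = 2|s − 2|/(2|s|).
Require δ ≤ 1 so that |s| > 2 − 1 = 1, hence 2|s| > 2.
Then |2/s − 1| < 2|s − 2|/2, which is < ϵ when |s − 2| < ϵ.
Take δ = min(1, ϵ). Then 0 < |s − 2| < δ gives both |s − 2| < 1 and |s − 2| < ϵ, so |2/s − 1| < ϵ.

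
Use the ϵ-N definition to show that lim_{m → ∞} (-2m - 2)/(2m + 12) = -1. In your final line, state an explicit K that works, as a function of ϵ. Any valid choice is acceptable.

Fix ϵ > 0. For m ≥ 1, |(-2m - 2)/(2m + 12) + 1| = |20|/(2(2m + 12)) = 20/(2(2m + 12)).
Since 2m + 12 ≥ 2m for m ≥ 1, this is ≤ 20/(2·2m) = 5/m.
So |(-2m - 2)/(2m + 12) + 1| < ϵ whenever m > 5/ϵ.
Take K = 5/ϵ. If m > K then |(-2m - 2)/(2m + 12) + 1| ≤ 5/m < ϵ.

K = 5/ϵ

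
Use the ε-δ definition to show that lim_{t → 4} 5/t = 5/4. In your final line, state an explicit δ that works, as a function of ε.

Let ε > 0 be given. We seek δ > 0 such that 0 < |t − 4| < δ implies |5/t − (5/4)| < ε.
|5/t − (5/4)| = 5·|4 − t|/(4·|t|) = 5|t − 4|/(4|t|).
Restrict δ ≤ 2. Then |t − 4| < 2 gives |t| > 2, so 4|t| > 8.
Then |5/t − (5/4)| < 5|t − 4|/8, which is < ε when |t − 4| < (8/5)ε.
Take δ = min(2, (8/5)ε). Then 0 < |t − 4| < δ gives both |t − 4| < 2 and |t − 4| < (8/5)ε, so |5/t − (5/4)| < ε.

δ = min(2, (8/5)ε)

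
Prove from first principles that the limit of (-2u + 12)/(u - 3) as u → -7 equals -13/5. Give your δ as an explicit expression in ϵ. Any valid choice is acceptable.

Suppose ϵ > 0. We want δ > 0 with 0 < |u + 7| < δ ⇒ |(-2u + 12)/(u - 3) + 13/5| < ϵ.
Combining over a common denominator, (-2u + 12)/(u - 3) + 13/5 = [(-2u + 12)·(-10) − 26·(u - 3)] / [(-10)·(u - 3)] = -6(u + 7) / ((-10)(u - 3)).
So |(-2u + 12)/(u - 3) + 13/5| = 6|u + 7| / (10·|u − 3|).
Require δ ≤ 5, so |u − 3| ≥ |-10| − |u + 7| > 10 − 5 = 5.
Hence |(-2u + 12)/(u - 3) + 13/5| < 6|u + 7|/(10·5) = (3/25)|u + 7|, which is < ϵ once |u + 7| < (25/3)ϵ.
Take δ = min(5, (25/3)ϵ). Then 0 < |u + 7| < δ forces both bounds, so |(-2u + 12)/(u - 3) + 13/5| < ϵ.

δ = min(5, (25/3)ϵ)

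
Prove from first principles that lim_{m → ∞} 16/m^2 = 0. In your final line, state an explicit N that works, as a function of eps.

Let eps > 0 be given. For m ≥ 1, |16/m^2 − 0| = 16/m^2.
16/m^2 < eps ⇔ m^2 > 16/eps ⇔ m > (16/eps)^{1/2}.
Take N = (16/eps)^{1/2}. Then m > N implies 16/m^2 < eps.

N = (16/eps)^{1/2}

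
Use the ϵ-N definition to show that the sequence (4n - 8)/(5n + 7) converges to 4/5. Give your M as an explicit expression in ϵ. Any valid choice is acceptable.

Suppose ϵ > 0. For n ≥ 1, |(4n - 8)/(5n + 7) − (4/5)| = |-68|/(5(5n + 7)) = 68/(5(5n + 7)).
Since 5n + 7 ≥ 5n for n ≥ 1, this is ≤ 68/(5·5n) = (68/25)/n.
So |(4n - 8)/(5n + 7) − (4/5)| < ϵ whenever n > (68/25)/ϵ.
Take M = (68/25)/ϵ. If n > M then |(4n - 8)/(5n + 7) − (4/5)| ≤ (68/25)/n < ϵ.

M = (68/25)/ϵ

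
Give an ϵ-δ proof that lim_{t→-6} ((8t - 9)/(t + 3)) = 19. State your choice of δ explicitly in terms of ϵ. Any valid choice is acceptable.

δ = min(3/2, (3/22)ϵ)

Suppose ϵ > 0. We want δ > 0 with 0 < |t + 6| < δ ⇒ |(8t - 9)/(t + 3) − 19| < ϵ.
Combining over a common denominator, (8t - 9)/(t + 3) − 19 = [(8t - 9)·(-3) − (-57)·(t + 3)] / [(-3)·(t + 3)] = 33(t + 6) / ((-3)(t + 3)).
So |(8t - 9)/(t + 3) − 19| = 33|t + 6| / (3·|t + 3|).
Restrict δ ≤ 3/2. Then |t + 6| < 3/2 gives |t + 3| = |(t + 6) + (-3)| ≥ 3 − 3/2 = 3/2.
Hence |(8t - 9)/(t + 3) − 19| < 33|t + 6|/(3·(3/2)) = (22/3)|t + 6|, which is < ϵ once |t + 6| < (3/22)ϵ.
Take δ = min(3/2, (3/22)ϵ). Then 0 < |t + 6| < δ forces both bounds, so |(8t - 9)/(t + 3) − 19| < ϵ.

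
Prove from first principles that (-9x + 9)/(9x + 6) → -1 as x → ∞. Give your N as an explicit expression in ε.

N = (5/3)/ε

Fix ε > 0. We seek N > 0 such that x > N implies |(-9x + 9)/(9x + 6) + 1| < ε.
(-9x + 9)/(9x + 6) + 1 = (9(-9x + 9) − (-9)(9x + 6)) / (9(9x + 6)) = 135/(9(9x + 6)).
For x > 0 we have 9x + 6 > 9x, so |(-9x + 9)/(9x + 6) + 1| = 135/(9(9x + 6)) < 135/(9·9x) = (5/3)/x.
Thus |(-9x + 9)/(9x + 6) + 1| < ε whenever x > (5/3)/ε.
Take N = (5/3)/ε. If x > N then |(-9x + 9)/(9x + 6) + 1| < (5/3)/x < ε.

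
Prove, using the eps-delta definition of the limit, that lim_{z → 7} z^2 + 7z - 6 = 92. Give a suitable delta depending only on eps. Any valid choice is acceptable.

delta = min(1, eps/22)

Fix eps > 0. We want delta > 0 such that 0 < |z − 7| < delta implies |(z^2 + 7z - 6) − 92| < eps.
(z^2 + 7z - 6) − 92 = z^2 + 7z - 98 = (z − 7)(z + 14).
So |(z^2 + 7z - 6) − 92| = |z − 7|·|z + 14|.
Require delta ≤ 1. Then |z − 7| < 1 gives |z| < 8, and by the triangle inequality |z + 14| ≤ 8 + 14 = 22.
Hence |(z^2 + 7z - 6) − 92| ≤ 22|z − 7| < eps provided |z − 7| < eps/22.
Choosing delta = min(1, eps/22) ensures both conditions, hence |(z^2 + 7z - 6) − 92| < eps.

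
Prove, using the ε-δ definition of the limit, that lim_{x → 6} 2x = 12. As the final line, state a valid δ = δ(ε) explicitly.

δ = ε/2

Fix ε > 0. We need δ > 0 so that 0 < |x − 6| < δ implies |(2x) − 12| < ε.
Since (2x) − 12 = 2(x − 6), we have |(2x) − 12| = 2|x − 6|.
So 2|x − 6| < ε exactly when |x − 6| < ε/2.
Choosing δ = ε/2 gives |(2x) − 12| = 2|x − 6| < ε whenever |x − 6| < δ.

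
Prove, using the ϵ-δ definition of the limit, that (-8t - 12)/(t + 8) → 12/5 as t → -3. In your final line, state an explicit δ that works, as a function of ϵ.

Fix ϵ > 0. We want δ > 0 with 0 < |t + 3| < δ ⇒ |(-8t - 12)/(t + 8) − (12/5)| < ϵ.
Combining over a common denominator, (-8t - 12)/(t + 8) − (12/5) = [(-8t - 12)·5 − 12·(t + 8)] / [5·(t + 8)] = -52(t + 3) / (5(t + 8)).
So |(-8t - 12)/(t + 8) − (12/5)| = 52|t + 3| / (5·|t + 8|).
Restrict δ ≤ 5/2. Then |t + 3| < 5/2 gives |t + 8| = |(t + 3) + 5| ≥ 5 − 5/2 = 5/2.
Hence |(-8t - 12)/(t + 8) − (12/5)| < 52|t + 3|/(5·(5/2)) = (104/25)|t + 3|, which is < ϵ once |t + 3| < (25/104)ϵ.
Take δ = min(5/2, (25/104)ϵ). Then 0 < |t + 3| < δ forces both bounds, so |(-8t - 12)/(t + 8) − (12/5)| < ϵ.

δ = min(5/2, (25/104)ϵ)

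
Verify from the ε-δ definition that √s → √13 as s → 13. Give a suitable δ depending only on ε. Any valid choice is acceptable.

Suppose ε > 0. We want δ > 0 such that 0 < |s − 13| < δ implies |√s − √13| < ε.
Rationalise: √s − √13 = (s − 13)/(√s + √13), so |√s − √13| = |s − 13|/(√s + √13).
Restrict δ ≤ 13 so that |s − 13| < 13 forces s > 0, and then √s + √13 > √13.
Hence |√s − √13| < |s − 13|/√13, which is < ε once |s − 13| < √13·ε.
Take δ = min(13, √13·ε). If 0 < |s − 13| < δ then s > 0 and |√s − √13| < |s − 13|/√13 < ε.

δ = min(13, √13·ε)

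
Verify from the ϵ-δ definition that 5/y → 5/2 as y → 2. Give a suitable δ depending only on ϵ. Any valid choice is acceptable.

Let ϵ > 0 be given. We seek δ > 0 such that 0 < |y − 2| < δ implies |5/y − (5/2)| < ϵ.
|5/y − (5/2)| = 5·|2 − y|/(2·|y|) = 5|y − 2|/(2|y|).
Require δ ≤ 1 so that |y| > 2 − 1 = 1, hence 2|y| > 2.
Then |5/y − (5/2)| < 5|y − 2|/2, which is < ϵ when |y − 2| < (2/5)ϵ.
Take δ = min(1, (2/5)ϵ). Then 0 < |y − 2| < δ gives both |y − 2| < 1 and |y − 2| < (2/5)ϵ, so |5/y − (5/2)| < ϵ.

δ = min(1, (2/5)ϵ)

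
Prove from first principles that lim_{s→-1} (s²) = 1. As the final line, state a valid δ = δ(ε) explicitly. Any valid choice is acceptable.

δ = min(1, ε/3)

Suppose ε > 0. We seek δ > 0 with 0 < |s + 1| < δ ⇒ |s² − 1| < ε.
Factor: s² − 1 = (s + 1)(s - 1), so |s² − 1| = |s + 1|·|s - 1|.
Restrict δ ≤ 1. Then |s + 1| < 1 gives |s| < 2, so by the triangle inequality |s - 1| ≤ 2 + 1 = 3.
Hence |s² − 1| ≤ 3|s + 1|, which is < ε once |s + 1| < ε/3.
Take δ = min(1, ε/3). If 0 < |s + 1| < δ then both bounds hold and |s² − 1| ≤ 3|s + 1| < 3·(ε/3) = ε.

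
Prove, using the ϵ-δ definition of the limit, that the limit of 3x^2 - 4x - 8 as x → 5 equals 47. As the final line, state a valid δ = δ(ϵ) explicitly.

Let ϵ > 0. We want δ > 0 such that 0 < |x − 5| < δ implies |(3x^2 - 4x - 8) − 47| < ϵ.
(3x^2 - 4x - 8) − 47 = 3x^2 - 4x - 55 = (x − 5)(3x + 11).
So |(3x^2 - 4x - 8) − 47| = |x − 5|·|3x + 11|.
Require δ ≤ 2. Then |x − 5| < 2 gives |x| < 7, and by the triangle inequality |3x + 11| ≤ 3·7 + 11 = 32.
Hence |(3x^2 - 4x - 8) − 47| ≤ 32|x − 5| < ϵ provided |x − 5| < ϵ/32.
Choosing δ = min(2, ϵ/32) ensures both conditions, hence |(3x^2 - 4x - 8) − 47| < ϵ.

δ = min(2, ϵ/32)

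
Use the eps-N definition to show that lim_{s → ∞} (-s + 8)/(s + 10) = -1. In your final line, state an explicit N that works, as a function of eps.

N = 18/eps

Fix eps > 0. We seek N > 0 such that s > N implies |(-s + 8)/(s + 10) + 1| < eps.
(-s + 8)/(s + 10) + 1 = ((-s + 8) − (-1)(s + 10)) / ((s + 10)) = 18/((s + 10)).
For s > 0 we have s + 10 > s, so |(-s + 8)/(s + 10) + 1| = 18/((s + 10)) < 18/(s) = 18/s.
Thus |(-s + 8)/(s + 10) + 1| < eps whenever s > 18/eps.
Take N = 18/eps. If s > N then |(-s + 8)/(s + 10) + 1| < 18/s < eps.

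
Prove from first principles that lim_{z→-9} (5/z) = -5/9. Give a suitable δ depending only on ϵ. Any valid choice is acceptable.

δ = min(9/2, (81/10)ϵ)

Let ϵ > 0 be given. We seek δ > 0 such that 0 < |z + 9| < δ implies |5/z + 5/9| < ϵ.
|5/z + 5/9| = 5·|-9 − z|/(9·|z|) = 5|z + 9|/(9|z|).
Restrict δ ≤ 9/2. Then |z + 9| < 9/2 gives |z| > 9/2, so 9|z| > 81/2.
Then |5/z + 5/9| < 5|z + 9|/(81/2), which is < ϵ when |z + 9| < (81/10)ϵ.
Take δ = min(9/2, (81/10)ϵ). Then 0 < |z + 9| < δ gives both |z + 9| < 9/2 and |z + 9| < (81/10)ϵ, so |5/z + 5/9| < ϵ.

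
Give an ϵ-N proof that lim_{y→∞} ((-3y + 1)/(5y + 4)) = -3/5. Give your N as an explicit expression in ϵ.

N = (17/25)/ϵ

Suppose ϵ > 0. We seek N > 0 such that y > N implies |(-3y + 1)/(5y + 4) + 3/5| < ϵ.
(-3y + 1)/(5y + 4) + 3/5 = (5(-3y + 1) − (-3)(5y + 4)) / (5(5y + 4)) = 17/(5(5y + 4)).
For y > 0 we have 5y + 4 > 5y, so |(-3y + 1)/(5y + 4) + 3/5| = 17/(5(5y + 4)) < 17/(5·5y) = (17/25)/y.
Thus |(-3y + 1)/(5y + 4) + 3/5| < ϵ whenever y > (17/25)/ϵ.
Take N = (17/25)/ϵ. If y > N then |(-3y + 1)/(5y + 4) + 3/5| < (17/25)/y < ϵ.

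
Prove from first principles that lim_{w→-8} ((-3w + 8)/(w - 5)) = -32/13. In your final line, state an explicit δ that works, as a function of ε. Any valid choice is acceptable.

δ = min(13/2, (169/14)ε)

Let ε > 0. We want δ > 0 with 0 < |w + 8| < δ ⇒ |(-3w + 8)/(w - 5) + 32/13| < ε.
Combining over a common denominator, (-3w + 8)/(w - 5) + 32/13 = [(-3w + 8)·(-13) − 32·(w - 5)] / [(-13)·(w - 5)] = 7(w + 8) / ((-13)(w - 5)).
So |(-3w + 8)/(w - 5) + 32/13| = 7|w + 8| / (13·|w − 5|).
Require δ ≤ 13/2, so |w − 5| ≥ |-13| − |w + 8| > 13 − 13/2 = 13/2.
Hence |(-3w + 8)/(w - 5) + 32/13| < 7|w + 8|/(13·(13/2)) = (14/169)|w + 8|, which is < ε once |w + 8| < (169/14)ε.
Take δ = min(13/2, (169/14)ε). Then 0 < |w + 8| < δ forces both bounds, so |(-3w + 8)/(w - 5) + 32/13| < ε.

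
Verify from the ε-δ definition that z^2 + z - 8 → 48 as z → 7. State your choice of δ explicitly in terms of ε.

δ = min(1, ε/16)

Fix ε > 0. We want δ > 0 such that 0 < |z − 7| < δ implies |(z^2 + z - 8) − 48| < ε.
(z^2 + z - 8) − 48 = z^2 + z - 56 = (z − 7)(z + 8).
So |(z^2 + z - 8) − 48| = |z − 7|·|z + 8|.
Require δ ≤ 1. Then |z − 7| < 1 gives |z| < 8, and by the triangle inequality |z + 8| ≤ 8 + 8 = 16.
Hence |(z^2 + z - 8) − 48| ≤ 16|z − 7| < ε provided |z − 7| < ε/16.
Choosing δ = min(1, ε/16) ensures both conditions, hence |(z^2 + z - 8) − 48| < ε.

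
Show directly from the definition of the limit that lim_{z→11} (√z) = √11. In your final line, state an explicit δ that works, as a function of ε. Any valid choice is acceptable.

δ = min(11, √11·ε)

Let ε > 0. We want δ > 0 such that 0 < |z − 11| < δ implies |√z − √11| < ε.
Multiplying by the conjugate, |√z − √11| = |z − 11|/(√z + √11).
Restrict δ ≤ 11 so that |z − 11| < 11 forces z > 0, and then √z + √11 > √11.
Hence |√z − √11| < |z − 11|/√11, which is < ε once |z − 11| < √11·ε.
Take δ = min(11, √11·ε). If 0 < |z − 11| < δ then z > 0 and |√z − √11| < |z − 11|/√11 < ε.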